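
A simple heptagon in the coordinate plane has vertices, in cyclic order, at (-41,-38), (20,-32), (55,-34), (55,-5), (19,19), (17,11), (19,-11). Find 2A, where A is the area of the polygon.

4204

The shoelace formula gives twice the area as |((-41)·(-32) − 20·(-38)) + (20·(-34) − 55·(-32)) + (55·(-5) − 55·(-34)) + (55·19 − 19·(-5)) + (19·11 − 17·19) + (17·(-11) − 19·11) + (19·(-38) − (-41)·(-11))| = 4204, so the area is 2102.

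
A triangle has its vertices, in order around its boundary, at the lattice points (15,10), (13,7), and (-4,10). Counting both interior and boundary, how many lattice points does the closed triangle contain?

40

Using the shoelace formula, 2A = |(15·7 − 13·10) + (13·10 − (-4)·7) + ((-4)·10 − 15·10)| = 57, so the area is 57/2.
Along each edge there are gcd(|Δx|,|Δy|)+1 lattice points, so counting each shared vertex once the boundary has gcd(2,3) + gcd(17,3) + gcd(19,0) = 1+1+19 = 21.
Pick's theorem gives I = A − B/2 + 1 = 57/2 − 21/2 + 1 = 19, so the closed region contains I + B = 19 + 21 = 40 lattice points.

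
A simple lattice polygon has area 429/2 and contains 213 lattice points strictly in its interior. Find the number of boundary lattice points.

5

Pick's theorem gives A = I + B/2 − 1, so B = 2(A − I + 1) = 2(429/2 − 213 + 1) = 5.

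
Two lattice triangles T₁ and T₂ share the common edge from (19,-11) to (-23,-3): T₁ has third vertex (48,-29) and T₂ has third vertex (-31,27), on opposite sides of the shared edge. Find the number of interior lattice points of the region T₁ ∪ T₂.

The union is the simple quadrilateral with vertices (19,-11), (48,-29), (-23,-3), (-31,27) in order.
By the shoelace formula, twice the signed area is |[19·(-29) − 48·(-11)] + [48·(-3) − (-23)·(-29)] + [(-23)·27 − (-31)·(-3)] + [(-31)·(-11) − 19·27]| = 1720, so the area is 860.
The number of boundary lattice points is Σ gcd(|Δx|,|Δy|) = gcd(29,18) + gcd(71,26) + gcd(8,30) + gcd(50,38) = 1+1+2+2 = 6.
By Pick's theorem I = A − B/2 + 1 = 860 − 6/2 + 1 = 858.

858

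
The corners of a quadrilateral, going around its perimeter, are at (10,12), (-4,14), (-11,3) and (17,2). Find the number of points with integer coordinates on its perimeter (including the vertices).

5

Summing gcd(|Δx|,|Δy|) over the edges gives the boundary count: gcd(14,2) + gcd(7,11) + gcd(28,1) + gcd(7,10) = 2+1+1+1 = 5.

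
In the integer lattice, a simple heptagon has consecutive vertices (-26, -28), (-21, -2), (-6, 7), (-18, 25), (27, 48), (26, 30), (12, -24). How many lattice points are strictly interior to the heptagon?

2313

The shoelace formula gives twice the area as |[(-26)·(-2) − (-21)·(-28)] + [(-21)·7 − (-6)·(-2)] + [(-6)·25 − (-18)·7] + [(-18)·48 − 27·25] + [27·30 − 26·48] + [26·(-24) − 12·30] + [12·(-28) − (-26)·(-24)]| = 4640, so the area is 2320.
The number of boundary lattice points is Σ gcd(|Δx|,|Δy|) = gcd(5,26) + gcd(15,9) + gcd(12,18) + gcd(45,23) + gcd(1,18) + gcd(14,54) + gcd(38,4) = 1+3+6+1+1+2+2 = 16.
Pick's theorem gives I = A − B/2 + 1 = 2320 − 16/2 + 1 = 2313.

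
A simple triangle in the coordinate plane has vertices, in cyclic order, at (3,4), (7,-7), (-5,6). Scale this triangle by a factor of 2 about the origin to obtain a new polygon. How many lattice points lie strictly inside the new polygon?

157

By the shoelace formula, twice the signed area is |[3·(-7) − 7·4] + [7·6 − (-5)·(-7)] + [(-5)·4 − 3·6]| = 80, so the area is 40.
Along each edge there are gcd(|Δx|,|Δy|)+1 lattice points, so counting each shared vertex once the boundary has gcd(4,11) + gcd(12,13) + gcd(8,2) = 1+1+2 = 4.
Scaling by 2 multiplies the area by 2² = 4 (so the new area is 160) and multiplies the boundary lattice-point count by 2, giving 8.
By Pick's theorem, the interior count of the dilated polygon is 160 − 8/2 + 1 = 157.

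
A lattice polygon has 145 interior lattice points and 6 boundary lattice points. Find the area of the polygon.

147

Pick's theorem states A = I + B/2 − 1, so A = 145 + 6/2 − 1 = 147.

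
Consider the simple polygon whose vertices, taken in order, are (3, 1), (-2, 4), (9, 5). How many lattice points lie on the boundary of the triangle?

Summing gcd(|Δx|,|Δy|) over the edges gives the boundary count: gcd(5,3) + gcd(11,1) + gcd(6,4) = 1+1+2 = 4.

4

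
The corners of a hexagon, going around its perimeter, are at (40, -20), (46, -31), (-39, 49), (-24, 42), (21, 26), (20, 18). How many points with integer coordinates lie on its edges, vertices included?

Along each edge there are gcd(|Δx|,|Δy|)+1 lattice points, so counting each shared vertex once the boundary has gcd(6,11) + gcd(85,80) + gcd(15,7) + gcd(45,16) + gcd(1,8) + gcd(20,38) = 1+5+1+1+1+2 = 11.

11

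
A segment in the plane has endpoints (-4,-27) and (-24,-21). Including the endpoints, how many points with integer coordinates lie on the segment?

3

The number of lattice points on a segment between lattice points is gcd(|Δx|,|Δy|) + 1 = gcd(20,6) + 1 = 2 + 1 = 3.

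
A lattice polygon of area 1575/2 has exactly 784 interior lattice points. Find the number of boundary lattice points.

Pick's theorem gives A = I + B/2 − 1, so B = 2(A − I + 1) = 2(1575/2 − 784 + 1) = 9.

9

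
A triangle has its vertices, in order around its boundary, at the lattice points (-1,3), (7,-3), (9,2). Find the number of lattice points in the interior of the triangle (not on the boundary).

25

The shoelace formula gives twice the area as |[(-1)·(-3) − 7·3] + [7·2 − 9·(-3)] + [9·3 − (-1)·2]| = 52, so the area is 26.
Along each edge there are gcd(|Δx|,|Δy|)+1 lattice points, so counting each shared vertex once the boundary has gcd(8,6) + gcd(2,5) + gcd(10,1) = 2+1+1 = 4.
By Pick's theorem A = I + B/2 − 1, so I = 26 − 4/2 + 1 = 25.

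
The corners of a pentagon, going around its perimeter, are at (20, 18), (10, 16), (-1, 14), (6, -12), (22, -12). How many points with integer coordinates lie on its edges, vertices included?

22

The number of boundary lattice points is Σ gcd(|Δx|,|Δy|) = gcd(10,2) + gcd(11,2) + gcd(7,26) + gcd(16,0) + gcd(2,30) = 2+1+1+16+2 = 22.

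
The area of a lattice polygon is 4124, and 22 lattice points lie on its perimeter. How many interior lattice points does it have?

4114

Pick's theorem A = I + B/2 − 1 rearranges to I = A − B/2 + 1 = 4124 − 22/2 + 1 = 4114.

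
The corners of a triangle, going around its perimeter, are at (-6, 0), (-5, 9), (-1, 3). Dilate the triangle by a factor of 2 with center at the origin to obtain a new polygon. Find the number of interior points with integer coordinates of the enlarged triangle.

Using the shoelace formula, 2A = |[(-6)·9 − (-5)·0] + [(-5)·3 − (-1)·9] + [(-1)·0 − (-6)·3]| = 42, so the area is 21.
Summing gcd(|Δx|,|Δy|) over the edges gives the boundary count: gcd(1,9) + gcd(4,6) + gcd(5,3) = 1+2+1 = 4.
Scaling by 2 multiplies the area by 2² = 4 (so the new area is 84) and multiplies the boundary lattice-point count by 2, giving 8.
By Pick's theorem, the interior count of the dilated polygon is 84 − 8/2 + 1 = 81.

81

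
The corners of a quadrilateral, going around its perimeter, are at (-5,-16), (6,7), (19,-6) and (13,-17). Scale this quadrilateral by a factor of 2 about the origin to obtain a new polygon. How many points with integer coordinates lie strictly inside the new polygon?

1277

Using the shoelace formula, 2A = |[(-5)·7 − 6·(-16)] + [6·(-6) − 19·7] + [19·(-17) − 13·(-6)] + [13·(-16) − (-5)·(-17)]| = 646, so the area is 323.
Summing gcd(|Δx|,|Δy|) over the edges gives the boundary count: gcd(11,23) + gcd(13,13) + gcd(6,11) + gcd(18,1) = 1+13+1+1 = 16.
Scaling by 2 multiplies the area by 2² = 4 (so the new area is 1292) and multiplies the boundary lattice-point count by 2, giving 32.
By Pick's theorem, the interior count of the dilated polygon is 1292 − 32/2 + 1 = 1277.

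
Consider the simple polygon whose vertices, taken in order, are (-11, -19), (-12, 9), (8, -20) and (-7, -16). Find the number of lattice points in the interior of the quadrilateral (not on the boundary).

The shoelace formula gives twice the area as |((-11)·9 − (-12)·(-19)) + ((-12)·(-20) − 8·9) + (8·(-16) − (-7)·(-20)) + ((-7)·(-19) − (-11)·(-16))| = 470, so the area is 235.
Along each edge there are gcd(|Δx|,|Δy|)+1 lattice points, so counting each shared vertex once the boundary has gcd(1,28) + gcd(20,29) + gcd(15,4) + gcd(4,3) = 1+1+1+1 = 4.
Pick's theorem gives I = A − B/2 + 1 = 235 − 4/2 + 1 = 234.

234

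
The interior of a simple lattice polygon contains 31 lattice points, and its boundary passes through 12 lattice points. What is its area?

36

Pick's theorem states A = I + B/2 − 1, so A = 31 + 12/2 − 1 = 36.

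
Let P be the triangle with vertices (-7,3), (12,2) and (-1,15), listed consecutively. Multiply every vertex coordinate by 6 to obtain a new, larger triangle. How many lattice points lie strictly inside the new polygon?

4153

Using the shoelace formula, 2A = |((-7)·2 − 12·3) + (12·15 − (-1)·2) + ((-1)·3 − (-7)·15)| = 234, so the area is 117.
Along each edge there are gcd(|Δx|,|Δy|)+1 lattice points, so counting each shared vertex once the boundary has gcd(19,1) + gcd(13,13) + gcd(6,12) = 1+13+6 = 20.
Scaling by 6 multiplies the area by 6² = 36 (so the new area is 4212) and multiplies the boundary lattice-point count by 6, giving 120.
By Pick's theorem, the interior count of the dilated polygon is 4212 − 120/2 + 1 = 4153.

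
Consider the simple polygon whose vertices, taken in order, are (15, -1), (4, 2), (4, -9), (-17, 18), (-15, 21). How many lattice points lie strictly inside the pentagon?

231

Using the shoelace formula, 2A = |[15·2 − 4·(-1)] + [4·(-9) − 4·2] + [4·18 − (-17)·(-9)] + [(-17)·21 − (-15)·18] + [(-15)·(-1) − 15·21]| = 478, so the area is 239.
Along each edge there are gcd(|Δx|,|Δy|)+1 lattice points, so counting each shared vertex once the boundary has gcd(11,3) + gcd(0,11) + gcd(21,27) + gcd(2,3) + gcd(30,22) = 1+11+3+1+2 = 18.
By Pick's theorem A = I + B/2 − 1, so I = 239 − 18/2 + 1 = 231.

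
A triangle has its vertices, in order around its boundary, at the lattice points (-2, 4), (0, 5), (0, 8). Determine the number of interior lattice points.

1

Using the shoelace formula, 2A = |((-2)·5 − 0·4) + (0·8 − 0·5) + (0·4 − (-2)·8)| = 6, so the area is 3.
The number of boundary lattice points is Σ gcd(|Δx|,|Δy|) = gcd(2,1) + gcd(0,3) + gcd(2,4) = 1+3+2 = 6.
By Pick's theorem A = I + B/2 − 1, so I = 3 − 6/2 + 1 = 1.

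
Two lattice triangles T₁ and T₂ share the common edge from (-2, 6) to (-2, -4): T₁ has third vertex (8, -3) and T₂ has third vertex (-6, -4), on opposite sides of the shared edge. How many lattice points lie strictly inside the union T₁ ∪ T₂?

67

The union is the simple quadrilateral with vertices (-2, 6), (8, -3), (-2, -4), (-6, -4) in order.
Using the shoelace formula, 2A = |[(-2)·(-3) − 8·6] + [8·(-4) − (-2)·(-3)] + [(-2)·(-4) − (-6)·(-4)] + [(-6)·6 − (-2)·(-4)]| = 140, so the area is 70.
The number of boundary lattice points is Σ gcd(|Δx|,|Δy|) = gcd(10,9) + gcd(10,1) + gcd(4,0) + gcd(4,10) = 1+1+4+2 = 8.
By Pick's theorem I = A − B/2 + 1 = 70 − 8/2 + 1 = 67.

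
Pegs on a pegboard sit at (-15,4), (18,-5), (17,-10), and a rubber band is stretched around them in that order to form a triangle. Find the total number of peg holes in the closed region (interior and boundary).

Using the shoelace formula, 2A = |((-15)·(-5) − 18·4) + (18·(-10) − 17·(-5)) + (17·4 − (-15)·(-10))| = 174, so the area is 87.
Along each edge there are gcd(|Δx|,|Δy|)+1 lattice points, so counting each shared vertex once the boundary has gcd(33,9) + gcd(1,5) + gcd(32,14) = 3+1+2 = 6.
Pick's theorem gives I = A − B/2 + 1 = 87 − 6/2 + 1 = 85, so the closed region contains I + B = 85 + 6 = 91 lattice points.

91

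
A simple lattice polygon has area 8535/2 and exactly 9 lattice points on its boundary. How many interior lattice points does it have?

Pick's theorem A = I + B/2 − 1 rearranges to I = A − B/2 + 1 = 8535/2 − 9/2 + 1 = 4264.

4264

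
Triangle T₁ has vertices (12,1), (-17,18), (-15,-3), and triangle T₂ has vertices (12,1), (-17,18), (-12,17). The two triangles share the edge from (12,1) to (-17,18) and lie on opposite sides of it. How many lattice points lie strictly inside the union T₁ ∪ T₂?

311

The union is the simple quadrilateral with vertices (12,1), (-15,-3), (-17,18), (-12,17) in order.
By the shoelace formula, twice the signed area is |(12·(-3) − (-15)·1) + ((-15)·18 − (-17)·(-3)) + ((-17)·17 − (-12)·18) + ((-12)·1 − 12·17)| = 631, so the area is 315.5.
Summing gcd(|Δx|,|Δy|) over the edges gives the boundary count: gcd(27,4) + gcd(2,21) + gcd(5,1) + gcd(24,16) = 1+1+1+8 = 11.
By Pick's theorem I = A − B/2 + 1 = 315.5 − 11/2 + 1 = 311.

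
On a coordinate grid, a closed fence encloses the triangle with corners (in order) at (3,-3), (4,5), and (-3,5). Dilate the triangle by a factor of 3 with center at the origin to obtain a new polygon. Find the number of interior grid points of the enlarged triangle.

By the shoelace formula, twice the signed area is |(3·5 − 4·(-3)) + (4·5 − (-3)·5) + ((-3)·(-3) − 3·5)| = 56, so the area is 28.
The number of boundary lattice points is Σ gcd(|Δx|,|Δy|) = gcd(1,8) + gcd(7,0) + gcd(6,8) = 1+7+2 = 10.
Scaling by 3 multiplies the area by 3² = 9 (so the new area is 252) and multiplies the boundary lattice-point count by 3, giving 30.
By Pick's theorem, the interior count of the dilated polygon is 252 − 30/2 + 1 = 238.

238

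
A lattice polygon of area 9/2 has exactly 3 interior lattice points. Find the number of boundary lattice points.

5

Pick's theorem gives A = I + B/2 − 1, so B = 2(A − I + 1) = 2(9/2 − 3 + 1) = 5.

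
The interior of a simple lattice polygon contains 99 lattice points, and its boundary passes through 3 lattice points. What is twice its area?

199

By Pick's theorem, A = I + B/2 − 1 = 99 + 3/2 − 1 = 199/2.
Hence 2A = 199.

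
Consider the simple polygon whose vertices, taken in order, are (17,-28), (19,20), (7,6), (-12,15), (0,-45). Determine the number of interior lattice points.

The shoelace formula gives twice the area as |[17·20 − 19·(-28)] + [19·6 − 7·20] + [7·15 − (-12)·6] + [(-12)·(-45) − 0·15] + [0·(-28) − 17·(-45)]| = 2328, so the area is 1164.
Along each edge there are gcd(|Δx|,|Δy|)+1 lattice points, so counting each shared vertex once the boundary has gcd(2,48) + gcd(12,14) + gcd(19,9) + gcd(12,60) + gcd(17,17) = 2+2+1+12+17 = 34.
By Pick's theorem A = I + B/2 − 1, so I = 1164 − 34/2 + 1 = 1148.

1148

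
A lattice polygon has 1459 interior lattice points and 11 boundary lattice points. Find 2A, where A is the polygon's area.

2927

Pick's theorem states A = I + B/2 − 1, so A = 1459 + 11/2 − 1 = 2927/2.
Hence 2A = 2927.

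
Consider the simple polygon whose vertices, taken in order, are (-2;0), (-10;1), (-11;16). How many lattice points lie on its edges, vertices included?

The number of boundary lattice points is Σ gcd(|Δx|,|Δy|) = gcd(8,1) + gcd(1,15) + gcd(9,16) = 1+1+1 = 3.

3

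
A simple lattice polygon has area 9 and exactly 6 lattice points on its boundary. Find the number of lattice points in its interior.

Pick's theorem A = I + B/2 − 1 rearranges to I = A − B/2 + 1 = 9 − 6/2 + 1 = 7.

7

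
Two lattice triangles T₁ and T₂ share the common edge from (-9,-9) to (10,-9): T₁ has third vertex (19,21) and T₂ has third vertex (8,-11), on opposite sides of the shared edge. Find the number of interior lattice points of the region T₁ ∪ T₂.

301

The union is the simple quadrilateral with vertices (-9,-9), (19,21), (10,-9), (8,-11) in order.
By the shoelace formula, twice the signed area is |((-9)·21 − 19·(-9)) + (19·(-9) − 10·21) + (10·(-11) − 8·(-9)) + (8·(-9) − (-9)·(-11))| = 608, so the area is 304.
Summing gcd(|Δx|,|Δy|) over the edges gives the boundary count: gcd(28,30) + gcd(9,30) + gcd(2,2) + gcd(17,2) = 2+3+2+1 = 8.
By Pick's theorem I = A − B/2 + 1 = 304 − 8/2 + 1 = 301.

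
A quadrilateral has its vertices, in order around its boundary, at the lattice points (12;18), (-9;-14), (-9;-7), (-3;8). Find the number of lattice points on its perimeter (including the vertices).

16

Summing gcd(|Δx|,|Δy|) over the edges gives the boundary count: gcd(21,32) + gcd(0,7) + gcd(6,15) + gcd(15,10) = 1+7+3+5 = 16.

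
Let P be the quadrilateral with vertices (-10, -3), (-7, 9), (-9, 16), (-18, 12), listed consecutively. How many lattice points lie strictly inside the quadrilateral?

By the shoelace formula, twice the signed area is |[(-10)·9 − (-7)·(-3)] + [(-7)·16 − (-9)·9] + [(-9)·12 − (-18)·16] + [(-18)·(-3) − (-10)·12]| = 212, so the area is 106.
The number of boundary lattice points is Σ gcd(|Δx|,|Δy|) = gcd(3,12) + gcd(2,7) + gcd(9,4) + gcd(8,15) = 3+1+1+1 = 6.
By Pick's theorem A = I + B/2 − 1, so I = 106 − 6/2 + 1 = 104.

104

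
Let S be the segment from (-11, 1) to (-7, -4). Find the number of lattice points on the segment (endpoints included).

2

The number of lattice points on a segment between lattice points is gcd(|Δx|,|Δy|) + 1 = gcd(4,5) + 1 = 1 + 1 = 2.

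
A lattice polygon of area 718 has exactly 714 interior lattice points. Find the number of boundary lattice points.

Pick's theorem gives A = I + B/2 − 1, so B = 2(A − I + 1) = 2(718 − 714 + 1) = 10.

10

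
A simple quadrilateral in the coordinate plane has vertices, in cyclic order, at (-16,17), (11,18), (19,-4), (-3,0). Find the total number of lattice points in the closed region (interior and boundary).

By the shoelace formula, twice the signed area is |[(-16)·18 − 11·17] + [11·(-4) − 19·18] + [19·0 − (-3)·(-4)] + [(-3)·17 − (-16)·0]| = 924, so the area is 462.
The number of boundary lattice points is Σ gcd(|Δx|,|Δy|) = gcd(27,1) + gcd(8,22) + gcd(22,4) + gcd(13,17) = 1+2+2+1 = 6.
Pick's theorem gives I = A − B/2 + 1 = 462 − 6/2 + 1 = 460, so the closed region contains I + B = 460 + 6 = 466 lattice points.

466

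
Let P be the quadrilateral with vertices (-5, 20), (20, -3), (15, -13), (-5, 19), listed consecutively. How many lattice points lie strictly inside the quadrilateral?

188

Using the shoelace formula, 2A = |[(-5)·(-3) − 20·20] + [20·(-13) − 15·(-3)] + [15·19 − (-5)·(-13)] + [(-5)·20 − (-5)·19]| = 385, so the area is 385/2.
Summing gcd(|Δx|,|Δy|) over the edges gives the boundary count: gcd(25,23) + gcd(5,10) + gcd(20,32) + gcd(0,1) = 1+5+4+1 = 11.
Pick's theorem gives I = A − B/2 + 1 = 385/2 − 11/2 + 1 = 188.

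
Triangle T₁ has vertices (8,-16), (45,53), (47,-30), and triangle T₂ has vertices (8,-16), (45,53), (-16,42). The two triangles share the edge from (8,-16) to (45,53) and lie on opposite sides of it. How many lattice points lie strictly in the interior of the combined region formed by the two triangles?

The union is the simple quadrilateral with vertices (8,-16), (47,-30), (45,53), (-16,42) in order.
Using the shoelace formula, 2A = |(8·(-30) − 47·(-16)) + (47·53 − 45·(-30)) + (45·42 − (-16)·53) + ((-16)·(-16) − 8·42)| = 7011, so the area is 3505.5.
Along each edge there are gcd(|Δx|,|Δy|)+1 lattice points, so counting each shared vertex once the boundary has gcd(39,14) + gcd(2,83) + gcd(61,11) + gcd(24,58) = 1+1+1+2 = 5.
By Pick's theorem I = A − B/2 + 1 = 3505.5 − 5/2 + 1 = 3504.

3504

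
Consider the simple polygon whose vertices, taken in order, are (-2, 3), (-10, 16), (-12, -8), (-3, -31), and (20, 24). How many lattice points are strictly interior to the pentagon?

635

Using the shoelace formula, 2A = |[(-2)·16 − (-10)·3] + [(-10)·(-8) − (-12)·16] + [(-12)·(-31) − (-3)·(-8)] + [(-3)·24 − 20·(-31)] + [20·3 − (-2)·24]| = 1274, so the area is 637.
Summing gcd(|Δx|,|Δy|) over the edges gives the boundary count: gcd(8,13) + gcd(2,24) + gcd(9,23) + gcd(23,55) + gcd(22,21) = 1+2+1+1+1 = 6.
Pick's theorem gives I = A − B/2 + 1 = 637 − 6/2 + 1 = 635.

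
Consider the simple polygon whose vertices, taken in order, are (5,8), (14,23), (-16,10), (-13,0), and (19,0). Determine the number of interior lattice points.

Using the shoelace formula, 2A = |(5·23 − 14·8) + (14·10 − (-16)·23) + ((-16)·0 − (-13)·10) + ((-13)·0 − 19·0) + (19·8 − 5·0)| = 793, so the area is 793/2.
The number of boundary lattice points is Σ gcd(|Δx|,|Δy|) = gcd(9,15) + gcd(30,13) + gcd(3,10) + gcd(32,0) + gcd(14,8) = 3+1+1+32+2 = 39.
By Pick's theorem A = I + B/2 − 1, so I = 793/2 − 39/2 + 1 = 378.

378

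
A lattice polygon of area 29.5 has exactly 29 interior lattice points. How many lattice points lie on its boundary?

3

Pick's theorem gives A = I + B/2 − 1, so B = 2(A − I + 1) = 2(29.5 − 29 + 1) = 3.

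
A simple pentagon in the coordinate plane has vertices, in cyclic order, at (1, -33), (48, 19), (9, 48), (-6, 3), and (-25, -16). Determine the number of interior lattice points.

By the shoelace formula, twice the signed area is |(1·19 − 48·(-33)) + (48·48 − 9·19) + (9·3 − (-6)·48) + ((-6)·(-16) − (-25)·3) + ((-25)·(-33) − 1·(-16))| = 5063, so the area is 2531.5.
The number of boundary lattice points is Σ gcd(|Δx|,|Δy|) = gcd(47,52) + gcd(39,29) + gcd(15,45) + gcd(19,19) + gcd(26,17) = 1+1+15+19+1 = 37.
By Pick's theorem A = I + B/2 − 1, so I = 2531.5 − 37/2 + 1 = 2514.

2514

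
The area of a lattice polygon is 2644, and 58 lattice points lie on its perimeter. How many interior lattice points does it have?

2616

Pick's theorem A = I + B/2 − 1 rearranges to I = A − B/2 + 1 = 2644 − 58/2 + 1 = 2616.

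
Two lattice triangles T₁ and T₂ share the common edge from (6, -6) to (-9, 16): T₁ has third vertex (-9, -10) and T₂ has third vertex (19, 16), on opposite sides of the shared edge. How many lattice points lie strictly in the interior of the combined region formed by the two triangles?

The union is the simple quadrilateral with vertices (6, -6), (-9, -10), (-9, 16), (19, 16) in order.
By the shoelace formula, twice the signed area is |[6·(-10) − (-9)·(-6)] + [(-9)·16 − (-9)·(-10)] + [(-9)·16 − 19·16] + [19·(-6) − 6·16]| = 1006, so the area is 503.
Along each edge there are gcd(|Δx|,|Δy|)+1 lattice points, so counting each shared vertex once the boundary has gcd(15,4) + gcd(0,26) + gcd(28,0) + gcd(13,22) = 1+26+28+1 = 56.
By Pick's theorem I = A − B/2 + 1 = 503 − 56/2 + 1 = 476.

476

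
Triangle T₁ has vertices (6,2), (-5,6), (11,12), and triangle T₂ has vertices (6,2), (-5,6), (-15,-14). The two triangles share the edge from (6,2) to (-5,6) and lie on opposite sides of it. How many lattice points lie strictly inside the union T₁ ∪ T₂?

The union is the simple quadrilateral with vertices (6,2), (11,12), (-5,6), (-15,-14) in order.
By the shoelace formula, twice the signed area is |[6·12 − 11·2] + [11·6 − (-5)·12] + [(-5)·(-14) − (-15)·6] + [(-15)·2 − 6·(-14)]| = 390, so the area is 195.
Along each edge there are gcd(|Δx|,|Δy|)+1 lattice points, so counting each shared vertex once the boundary has gcd(5,10) + gcd(16,6) + gcd(10,20) + gcd(21,16) = 5+2+10+1 = 18.
By Pick's theorem I = A − B/2 + 1 = 195 − 18/2 + 1 = 187.

187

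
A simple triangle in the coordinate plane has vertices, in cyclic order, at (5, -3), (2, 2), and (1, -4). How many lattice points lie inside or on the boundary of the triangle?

By the shoelace formula, twice the signed area is |(5·2 − 2·(-3)) + (2·(-4) − 1·2) + (1·(-3) − 5·(-4))| = 23, so the area is 23/2.
The number of boundary lattice points is Σ gcd(|Δx|,|Δy|) = gcd(3,5) + gcd(1,6) + gcd(4,1) = 1+1+1 = 3.
Pick's theorem gives I = A − B/2 + 1 = 23/2 − 3/2 + 1 = 11, so the closed region contains I + B = 11 + 3 = 14 lattice points.

14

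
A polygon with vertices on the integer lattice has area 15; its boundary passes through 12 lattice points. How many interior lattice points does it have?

10

From Pick's theorem, I = A − B/2 + 1 = 15 − 12/2 + 1 = 10.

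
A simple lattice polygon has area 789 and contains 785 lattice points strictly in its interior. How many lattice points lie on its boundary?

10

Pick's theorem gives A = I + B/2 − 1, so B = 2(A − I + 1) = 2(789 − 785 + 1) = 10.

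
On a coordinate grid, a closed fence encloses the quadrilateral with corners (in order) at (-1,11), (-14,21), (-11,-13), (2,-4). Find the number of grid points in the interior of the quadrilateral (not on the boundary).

The shoelace formula gives twice the area as |((-1)·21 − (-14)·11) + ((-14)·(-13) − (-11)·21) + ((-11)·(-4) − 2·(-13)) + (2·11 − (-1)·(-4))| = 634, so the area is 317.
Along each edge there are gcd(|Δx|,|Δy|)+1 lattice points, so counting each shared vertex once the boundary has gcd(13,10) + gcd(3,34) + gcd(13,9) + gcd(3,15) = 1+1+1+3 = 6.
Pick's theorem gives I = A − B/2 + 1 = 317 − 6/2 + 1 = 315.

315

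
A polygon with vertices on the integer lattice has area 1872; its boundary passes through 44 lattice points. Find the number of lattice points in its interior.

From Pick's theorem, I = A − B/2 + 1 = 1872 − 44/2 + 1 = 1851.

1851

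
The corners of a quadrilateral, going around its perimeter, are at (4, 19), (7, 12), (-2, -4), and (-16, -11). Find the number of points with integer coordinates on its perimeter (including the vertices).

19

The number of boundary lattice points is Σ gcd(|Δx|,|Δy|) = gcd(3,7) + gcd(9,16) + gcd(14,7) + gcd(20,30) = 1+1+7+10 = 19.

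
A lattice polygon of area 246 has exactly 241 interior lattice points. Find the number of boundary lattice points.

12

Pick's theorem gives A = I + B/2 − 1, so B = 2(A − I + 1) = 2(246 − 241 + 1) = 12.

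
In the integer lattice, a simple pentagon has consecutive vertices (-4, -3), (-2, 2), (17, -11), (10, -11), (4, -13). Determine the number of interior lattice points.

The shoelace formula gives twice the area as |[(-4)·2 − (-2)·(-3)] + [(-2)·(-11) − 17·2] + [17·(-11) − 10·(-11)] + [10·(-13) − 4·(-11)] + [4·(-3) − (-4)·(-13)]| = 253, so the area is 126.5.
Summing gcd(|Δx|,|Δy|) over the edges gives the boundary count: gcd(2,5) + gcd(19,13) + gcd(7,0) + gcd(6,2) + gcd(8,10) = 1+1+7+2+2 = 13.
Pick's theorem gives I = A − B/2 + 1 = 126.5 − 13/2 + 1 = 121.

121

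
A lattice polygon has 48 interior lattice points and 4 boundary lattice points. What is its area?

49

By Pick's theorem, A = I + B/2 − 1 = 48 + 4/2 − 1 = 49.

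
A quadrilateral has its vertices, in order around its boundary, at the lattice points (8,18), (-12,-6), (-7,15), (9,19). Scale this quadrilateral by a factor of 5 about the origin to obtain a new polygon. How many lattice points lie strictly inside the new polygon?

3876

Using the shoelace formula, 2A = |(8·(-6) − (-12)·18) + ((-12)·15 − (-7)·(-6)) + ((-7)·19 − 9·15) + (9·18 − 8·19)| = 312, so the area is 156.
Summing gcd(|Δx|,|Δy|) over the edges gives the boundary count: gcd(20,24) + gcd(5,21) + gcd(16,4) + gcd(1,1) = 4+1+4+1 = 10.
Scaling by 5 multiplies the area by 5² = 25 (so the new area is 3900) and multiplies the boundary lattice-point count by 5, giving 50.
By Pick's theorem, the interior count of the dilated polygon is 3900 − 50/2 + 1 = 3876.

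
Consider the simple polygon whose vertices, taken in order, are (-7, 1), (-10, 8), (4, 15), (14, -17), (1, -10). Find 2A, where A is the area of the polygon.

698

Using the shoelace formula, 2A = |[(-7)·8 − (-10)·1] + [(-10)·15 − 4·8] + [4·(-17) − 14·15] + [14·(-10) − 1·(-17)] + [1·1 − (-7)·(-10)]| = 698, so the area is 349.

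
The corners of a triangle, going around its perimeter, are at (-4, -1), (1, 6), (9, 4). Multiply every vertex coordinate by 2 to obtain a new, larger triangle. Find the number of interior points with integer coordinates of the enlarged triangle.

The shoelace formula gives twice the area as |[(-4)·6 − 1·(-1)] + [1·4 − 9·6] + [9·(-1) − (-4)·4]| = 66, so the area is 33.
Summing gcd(|Δx|,|Δy|) over the edges gives the boundary count: gcd(5,7) + gcd(8,2) + gcd(13,5) = 1+2+1 = 4.
Scaling by 2 multiplies the area by 2² = 4 (so the new area is 132) and multiplies the boundary lattice-point count by 2, giving 8.
By Pick's theorem, the interior count of the dilated polygon is 132 − 8/2 + 1 = 129.

129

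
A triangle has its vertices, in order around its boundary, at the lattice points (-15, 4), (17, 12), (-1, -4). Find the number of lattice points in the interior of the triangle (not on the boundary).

By the shoelace formula, twice the signed area is |[(-15)·12 − 17·4] + [17·(-4) − (-1)·12] + [(-1)·4 − (-15)·(-4)]| = 368, so the area is 184.
Along each edge there are gcd(|Δx|,|Δy|)+1 lattice points, so counting each shared vertex once the boundary has gcd(32,8) + gcd(18,16) + gcd(14,8) = 8+2+2 = 12.
By Pick's theorem A = I + B/2 − 1, so I = 184 − 12/2 + 1 = 179.

179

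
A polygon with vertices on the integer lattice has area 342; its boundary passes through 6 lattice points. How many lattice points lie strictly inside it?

Pick's theorem A = I + B/2 − 1 rearranges to I = A − B/2 + 1 = 342 − 6/2 + 1 = 340.

340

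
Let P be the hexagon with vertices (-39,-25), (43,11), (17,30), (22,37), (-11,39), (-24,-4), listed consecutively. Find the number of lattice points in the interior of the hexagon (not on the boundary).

Using the shoelace formula, 2A = |((-39)·11 − 43·(-25)) + (43·30 − 17·11) + (17·37 − 22·30) + (22·39 − (-11)·37) + ((-11)·(-4) − (-24)·39) + ((-24)·(-25) − (-39)·(-4))| = 4407, so the area is 2203.5.
Summing gcd(|Δx|,|Δy|) over the edges gives the boundary count: gcd(82,36) + gcd(26,19) + gcd(5,7) + gcd(33,2) + gcd(13,43) + gcd(15,21) = 2+1+1+1+1+3 = 9.
Pick's theorem gives I = A − B/2 + 1 = 2203.5 − 9/2 + 1 = 2200.

2200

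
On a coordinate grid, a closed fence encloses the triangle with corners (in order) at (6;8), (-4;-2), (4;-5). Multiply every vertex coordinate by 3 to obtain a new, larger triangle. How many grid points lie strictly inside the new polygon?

By the shoelace formula, twice the signed area is |(6·(-2) − (-4)·8) + ((-4)·(-5) − 4·(-2)) + (4·8 − 6·(-5))| = 110, so the area is 55.
Along each edge there are gcd(|Δx|,|Δy|)+1 lattice points, so counting each shared vertex once the boundary has gcd(10,10) + gcd(8,3) + gcd(2,13) = 10+1+1 = 12.
Scaling by 3 multiplies the area by 3² = 9 (so the new area is 495) and multiplies the boundary lattice-point count by 3, giving 36.
By Pick's theorem, the interior count of the dilated polygon is 495 − 36/2 + 1 = 478.

478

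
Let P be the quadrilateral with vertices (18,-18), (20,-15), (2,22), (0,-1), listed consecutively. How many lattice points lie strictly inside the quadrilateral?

Using the shoelace formula, 2A = |[18·(-15) − 20·(-18)] + [20·22 − 2·(-15)] + [2·(-1) − 0·22] + [0·(-18) − 18·(-1)]| = 576, so the area is 288.
Along each edge there are gcd(|Δx|,|Δy|)+1 lattice points, so counting each shared vertex once the boundary has gcd(2,3) + gcd(18,37) + gcd(2,23) + gcd(18,17) = 1+1+1+1 = 4.
By Pick's theorem A = I + B/2 − 1, so I = 288 − 4/2 + 1 = 287.

287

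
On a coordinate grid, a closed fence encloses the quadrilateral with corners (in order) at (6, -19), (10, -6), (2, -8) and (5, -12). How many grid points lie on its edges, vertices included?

5

Along each edge there are gcd(|Δx|,|Δy|)+1 lattice points, so counting each shared vertex once the boundary has gcd(4,13) + gcd(8,2) + gcd(3,4) + gcd(1,7) = 1+2+1+1 = 5.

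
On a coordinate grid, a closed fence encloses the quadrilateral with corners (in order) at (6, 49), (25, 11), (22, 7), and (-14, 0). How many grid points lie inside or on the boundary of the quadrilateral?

919

The shoelace formula gives twice the area as |(6·11 − 25·49) + (25·7 − 22·11) + (22·0 − (-14)·7) + ((-14)·49 − 6·0)| = 1814, so the area is 907.
Summing gcd(|Δx|,|Δy|) over the edges gives the boundary count: gcd(19,38) + gcd(3,4) + gcd(36,7) + gcd(20,49) = 19+1+1+1 = 22.
Pick's theorem gives I = A − B/2 + 1 = 907 − 22/2 + 1 = 897, so the closed region contains I + B = 897 + 22 = 919 lattice points.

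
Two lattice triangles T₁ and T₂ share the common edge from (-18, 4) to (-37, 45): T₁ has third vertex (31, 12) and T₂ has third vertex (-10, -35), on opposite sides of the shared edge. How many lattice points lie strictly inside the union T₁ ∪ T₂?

The union is the simple quadrilateral with vertices (-18, 4), (31, 12), (-37, 45), (-10, -35) in order.
By the shoelace formula, twice the signed area is |[(-18)·12 − 31·4] + [31·45 − (-37)·12] + [(-37)·(-35) − (-10)·45] + [(-10)·4 − (-18)·(-35)]| = 2574, so the area is 1287.
Along each edge there are gcd(|Δx|,|Δy|)+1 lattice points, so counting each shared vertex once the boundary has gcd(49,8) + gcd(68,33) + gcd(27,80) + gcd(8,39) = 1+1+1+1 = 4.
By Pick's theorem I = A − B/2 + 1 = 1287 − 4/2 + 1 = 1286.

1286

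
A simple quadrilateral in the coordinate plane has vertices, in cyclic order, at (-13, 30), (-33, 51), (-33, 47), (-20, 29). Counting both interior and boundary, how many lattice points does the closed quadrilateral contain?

114

Using the shoelace formula, 2A = |[(-13)·51 − (-33)·30] + [(-33)·47 − (-33)·51] + [(-33)·29 − (-20)·47] + [(-20)·30 − (-13)·29]| = 219, so the area is 219/2.
The number of boundary lattice points is Σ gcd(|Δx|,|Δy|) = gcd(20,21) + gcd(0,4) + gcd(13,18) + gcd(7,1) = 1+4+1+1 = 7.
Pick's theorem gives I = A − B/2 + 1 = 219/2 − 7/2 + 1 = 107, so the closed region contains I + B = 107 + 7 = 114 lattice points.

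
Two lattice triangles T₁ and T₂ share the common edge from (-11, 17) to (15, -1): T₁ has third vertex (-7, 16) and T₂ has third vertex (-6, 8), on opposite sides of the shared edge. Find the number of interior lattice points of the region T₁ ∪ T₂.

93

The union is the simple quadrilateral with vertices (-11, 17), (-7, 16), (15, -1), (-6, 8) in order.
By the shoelace formula, twice the signed area is |[(-11)·16 − (-7)·17] + [(-7)·(-1) − 15·16] + [15·8 − (-6)·(-1)] + [(-6)·17 − (-11)·8]| = 190, so the area is 95.
The number of boundary lattice points is Σ gcd(|Δx|,|Δy|) = gcd(4,1) + gcd(22,17) + gcd(21,9) + gcd(5,9) = 1+1+3+1 = 6.
By Pick's theorem I = A − B/2 + 1 = 95 − 6/2 + 1 = 93.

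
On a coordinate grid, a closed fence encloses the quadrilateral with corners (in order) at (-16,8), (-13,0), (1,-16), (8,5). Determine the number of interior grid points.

By the shoelace formula, twice the signed area is |((-16)·0 − (-13)·8) + ((-13)·(-16) − 1·0) + (1·5 − 8·(-16)) + (8·8 − (-16)·5)| = 589, so the area is 294.5.
Summing gcd(|Δx|,|Δy|) over the edges gives the boundary count: gcd(3,8) + gcd(14,16) + gcd(7,21) + gcd(24,3) = 1+2+7+3 = 13.
By Pick's theorem A = I + B/2 − 1, so I = 294.5 − 13/2 + 1 = 289.

289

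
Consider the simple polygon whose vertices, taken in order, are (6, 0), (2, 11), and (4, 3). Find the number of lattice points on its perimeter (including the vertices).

The number of boundary lattice points is Σ gcd(|Δx|,|Δy|) = gcd(4,11) + gcd(2,8) + gcd(2,3) = 1+2+1 = 4.

4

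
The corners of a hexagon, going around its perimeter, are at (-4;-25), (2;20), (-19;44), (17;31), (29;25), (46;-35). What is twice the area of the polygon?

4828

Using the shoelace formula, 2A = |[(-4)·20 − 2·(-25)] + [2·44 − (-19)·20] + [(-19)·31 − 17·44] + [17·25 − 29·31] + [29·(-35) − 46·25] + [46·(-25) − (-4)·(-35)]| = 4828, so the area is 2414.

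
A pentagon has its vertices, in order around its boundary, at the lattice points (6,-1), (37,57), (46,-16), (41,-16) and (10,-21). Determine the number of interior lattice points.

1745

By the shoelace formula, twice the signed area is |(6·57 − 37·(-1)) + (37·(-16) − 46·57) + (46·(-16) − 41·(-16)) + (41·(-21) − 10·(-16)) + (10·(-1) − 6·(-21))| = 3500, so the area is 1750.
The number of boundary lattice points is Σ gcd(|Δx|,|Δy|) = gcd(31,58) + gcd(9,73) + gcd(5,0) + gcd(31,5) + gcd(4,20) = 1+1+5+1+4 = 12.
By Pick's theorem A = I + B/2 − 1, so I = 1750 − 12/2 + 1 = 1745.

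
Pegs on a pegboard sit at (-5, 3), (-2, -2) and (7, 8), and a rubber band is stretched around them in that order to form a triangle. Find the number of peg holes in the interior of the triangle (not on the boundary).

The shoelace formula gives twice the area as |[(-5)·(-2) − (-2)·3] + [(-2)·8 − 7·(-2)] + [7·3 − (-5)·8]| = 75, so the area is 37.5.
Along each edge there are gcd(|Δx|,|Δy|)+1 lattice points, so counting each shared vertex once the boundary has gcd(3,5) + gcd(9,10) + gcd(12,5) = 1+1+1 = 3.
Pick's theorem gives I = A − B/2 + 1 = 37.5 − 3/2 + 1 = 37.

37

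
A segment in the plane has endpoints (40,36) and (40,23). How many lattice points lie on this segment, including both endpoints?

14

The number of lattice points on a segment between lattice points is gcd(|Δx|,|Δy|) + 1 = gcd(0,13) + 1 = 13 + 1 = 14.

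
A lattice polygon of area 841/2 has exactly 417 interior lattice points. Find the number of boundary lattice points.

9

Pick's theorem gives A = I + B/2 − 1, so B = 2(A − I + 1) = 2(841/2 − 417 + 1) = 9.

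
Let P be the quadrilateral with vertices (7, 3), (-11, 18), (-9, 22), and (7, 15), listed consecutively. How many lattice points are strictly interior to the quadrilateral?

By the shoelace formula, twice the signed area is |[7·18 − (-11)·3] + [(-11)·22 − (-9)·18] + [(-9)·15 − 7·22] + [7·3 − 7·15]| = 294, so the area is 147.
Along each edge there are gcd(|Δx|,|Δy|)+1 lattice points, so counting each shared vertex once the boundary has gcd(18,15) + gcd(2,4) + gcd(16,7) + gcd(0,12) = 3+2+1+12 = 18.
By Pick's theorem A = I + B/2 − 1, so I = 147 − 18/2 + 1 = 139.

139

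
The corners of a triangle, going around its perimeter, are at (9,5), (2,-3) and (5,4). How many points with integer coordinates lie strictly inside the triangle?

The shoelace formula gives twice the area as |(9·(-3) − 2·5) + (2·4 − 5·(-3)) + (5·5 − 9·4)| = 25, so the area is 12.5.
The number of boundary lattice points is Σ gcd(|Δx|,|Δy|) = gcd(7,8) + gcd(3,7) + gcd(4,1) = 1+1+1 = 3.
By Pick's theorem A = I + B/2 − 1, so I = 12.5 − 3/2 + 1 = 12.

12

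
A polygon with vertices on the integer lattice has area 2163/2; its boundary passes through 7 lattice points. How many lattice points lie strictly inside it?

1079

From Pick's theorem, I = A − B/2 + 1 = 2163/2 − 7/2 + 1 = 1079.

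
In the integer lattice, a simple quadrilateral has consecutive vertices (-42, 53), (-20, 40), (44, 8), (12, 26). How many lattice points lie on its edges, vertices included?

Along each edge there are gcd(|Δx|,|Δy|)+1 lattice points, so counting each shared vertex once the boundary has gcd(22,13) + gcd(64,32) + gcd(32,18) + gcd(54,27) = 1+32+2+27 = 62.

62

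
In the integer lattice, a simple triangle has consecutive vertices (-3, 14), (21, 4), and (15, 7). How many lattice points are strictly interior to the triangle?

By the shoelace formula, twice the signed area is |[(-3)·4 − 21·14] + [21·7 − 15·4] + [15·14 − (-3)·7]| = 12, so the area is 6.
The number of boundary lattice points is Σ gcd(|Δx|,|Δy|) = gcd(24,10) + gcd(6,3) + gcd(18,7) = 2+3+1 = 6.
By Pick's theorem A = I + B/2 − 1, so I = 6 − 6/2 + 1 = 4.

4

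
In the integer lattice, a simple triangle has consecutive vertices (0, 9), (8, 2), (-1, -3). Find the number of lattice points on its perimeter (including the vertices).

3

The number of boundary lattice points is Σ gcd(|Δx|,|Δy|) = gcd(8,7) + gcd(9,5) + gcd(1,12) = 1+1+1 = 3.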